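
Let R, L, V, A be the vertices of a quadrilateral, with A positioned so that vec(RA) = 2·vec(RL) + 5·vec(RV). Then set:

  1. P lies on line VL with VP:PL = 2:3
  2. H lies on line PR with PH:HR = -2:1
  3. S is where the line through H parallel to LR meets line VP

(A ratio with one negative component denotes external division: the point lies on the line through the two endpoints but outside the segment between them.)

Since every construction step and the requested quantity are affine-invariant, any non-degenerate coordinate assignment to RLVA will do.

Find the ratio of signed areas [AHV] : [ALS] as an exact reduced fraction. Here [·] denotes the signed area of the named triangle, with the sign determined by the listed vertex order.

Work in coordinates with R = (0, 0), L = (1, 0), V = (0, 1), A = (2, 5).
1. P lies on line VL with VP:PL = 2:3 ⇒ P = (2/5, 3/5)
2. H lies on line PR with PH:HR = -2:1 ⇒ H = (-2/5, -3/5)
3. S is where the line through H parallel to LR meets line VP ⇒ S = (8/5, -3/5)
2·[AHV] = -8/5, 2·[ALS] = 18/5
[AHV]:[ALS] = -8/5:18/5 = -4/9

[AHV]:[ALS] = -4/9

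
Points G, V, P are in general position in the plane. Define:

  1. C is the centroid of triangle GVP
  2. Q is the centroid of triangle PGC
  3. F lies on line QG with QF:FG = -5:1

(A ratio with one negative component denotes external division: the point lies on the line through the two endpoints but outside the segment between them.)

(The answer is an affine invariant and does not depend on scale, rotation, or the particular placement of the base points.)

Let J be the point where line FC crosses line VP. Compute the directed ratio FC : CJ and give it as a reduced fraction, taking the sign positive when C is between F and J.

Set G = (0, 0), V = (1, 0), P = (0, 1); any affine frame gives the same invariant.
1. C is the centroid of triangle GVP ⇒ C = (1/3, 1/3)
2. Q is the centroid of triangle PGC ⇒ Q = (1/9, 4/9)
3. F lies on line QG with QF:FG = -5:1 ⇒ F = (-1/36, -1/9)
line FC meets VP at J = (14/29, 15/29)
C = F + t·(J−F) with t = 29/41, so FC:CJ = 29/41:12/41

FC:CJ = 29/12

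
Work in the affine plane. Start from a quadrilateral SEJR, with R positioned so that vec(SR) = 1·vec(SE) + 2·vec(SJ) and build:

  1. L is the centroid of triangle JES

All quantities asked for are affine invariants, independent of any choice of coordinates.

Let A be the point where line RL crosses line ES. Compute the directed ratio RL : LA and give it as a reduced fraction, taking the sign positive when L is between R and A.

RL:LA = 5

Choose coordinates S = (0, 0), E = (1, 0), J = (0, 1), R = (1, 2).
1. L is the centroid of triangle JES ⇒ L = (1/3, 1/3)
line RL meets ES at A = (1/5, 0)
L = R + t·(A−R) with t = 5/6, so RL:LA = 5/6:1/6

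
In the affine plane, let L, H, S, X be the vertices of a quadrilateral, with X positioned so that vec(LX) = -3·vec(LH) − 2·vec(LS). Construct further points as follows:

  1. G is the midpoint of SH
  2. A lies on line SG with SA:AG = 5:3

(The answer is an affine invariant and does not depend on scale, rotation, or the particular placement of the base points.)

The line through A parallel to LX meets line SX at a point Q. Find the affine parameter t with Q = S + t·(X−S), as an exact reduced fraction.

Choose coordinates L = (0, 0), H = (1, 0), S = (0, 1), X = (-3, -2).
1. G is the midpoint of SH ⇒ G = (1/2, 1/2)
2. A lies on line SG with SA:AG = 5:3 ⇒ A = (5/16, 11/16)
through A parallel to LX: direction (-3, -2); meets SX at Q = (-25/16, -9/16)
Q = S + t·(X−S) with t = 25/48

t = 25/48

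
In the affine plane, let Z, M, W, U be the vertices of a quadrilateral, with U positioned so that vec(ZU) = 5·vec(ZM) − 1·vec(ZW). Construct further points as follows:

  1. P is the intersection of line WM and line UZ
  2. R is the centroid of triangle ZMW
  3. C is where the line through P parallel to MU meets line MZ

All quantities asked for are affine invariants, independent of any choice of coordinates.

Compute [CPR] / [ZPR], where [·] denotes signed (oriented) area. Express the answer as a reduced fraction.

[CPR]:[ZPR] = 17/24

Work in coordinates with Z = (0, 0), M = (1, 0), W = (0, 1), U = (5, -1).
1. P is the intersection of line WM and line UZ ⇒ P = (5/4, -1/4)
2. R is the centroid of triangle ZMW ⇒ R = (1/3, 1/3)
3. C is where the line through P parallel to MU meets line MZ ⇒ C = (1/4, 0)
2·[CPR] = 17/48, 2·[ZPR] = 1/2
[CPR]:[ZPR] = 17/48:1/2 = 17/24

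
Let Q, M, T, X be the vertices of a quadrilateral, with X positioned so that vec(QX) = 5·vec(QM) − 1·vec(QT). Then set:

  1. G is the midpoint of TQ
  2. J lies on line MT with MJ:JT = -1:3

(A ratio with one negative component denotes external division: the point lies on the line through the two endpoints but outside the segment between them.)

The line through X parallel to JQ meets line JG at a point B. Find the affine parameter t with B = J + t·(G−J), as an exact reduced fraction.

t = 4/3

Assign Q = (0, 0), M = (1, 0), T = (0, 1), X = (5, -1) — the answer is frame-independent, so this choice is without loss of generality.
1. G is the midpoint of TQ ⇒ G = (0, 1/2)
2. J lies on line MT with MJ:JT = -1:3 ⇒ J = (3/2, -1/2)
through X parallel to JQ: direction (-3/2, 1/2); meets JG at B = (-1/2, 5/6)
B = J + t·(G−J) with t = 4/3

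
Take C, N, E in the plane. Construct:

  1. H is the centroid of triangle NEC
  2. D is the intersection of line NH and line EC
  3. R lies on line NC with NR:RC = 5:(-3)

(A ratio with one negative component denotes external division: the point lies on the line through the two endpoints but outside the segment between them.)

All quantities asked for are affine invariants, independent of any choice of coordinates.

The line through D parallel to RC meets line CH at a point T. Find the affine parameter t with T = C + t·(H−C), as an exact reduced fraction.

t = 3/2

Set C = (0, 0), N = (1, 0), E = (0, 1); any affine frame gives the same invariant.
1. H is the centroid of triangle NEC ⇒ H = (1/3, 1/3)
2. D is the intersection of line NH and line EC ⇒ D = (0, 1/2)
3. R lies on line NC with NR:RC = 5:(-3) ⇒ R = (-3/2, 0)
through D parallel to RC: direction (3/2, 0); meets CH at T = (1/2, 1/2)
T = C + t·(H−C) with t = 3/2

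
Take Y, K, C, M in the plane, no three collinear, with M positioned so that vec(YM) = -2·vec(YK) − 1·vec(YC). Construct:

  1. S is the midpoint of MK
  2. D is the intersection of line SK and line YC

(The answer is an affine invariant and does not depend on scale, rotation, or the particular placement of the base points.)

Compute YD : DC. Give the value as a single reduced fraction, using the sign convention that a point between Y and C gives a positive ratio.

Assign Y = (0, 0), K = (1, 0), C = (0, 1), M = (-2, -1) — the answer is frame-independent, so this choice is without loss of generality.
1. S is the midpoint of MK ⇒ S = (-1/2, -1/2)
2. D is the intersection of line SK and line YC ⇒ D = (0, -1/3)
D = Y + t·(C−Y) with t = -1/3, so YD:DC = t:(1−t) = -1/3:4/3

YD:DC = -1/4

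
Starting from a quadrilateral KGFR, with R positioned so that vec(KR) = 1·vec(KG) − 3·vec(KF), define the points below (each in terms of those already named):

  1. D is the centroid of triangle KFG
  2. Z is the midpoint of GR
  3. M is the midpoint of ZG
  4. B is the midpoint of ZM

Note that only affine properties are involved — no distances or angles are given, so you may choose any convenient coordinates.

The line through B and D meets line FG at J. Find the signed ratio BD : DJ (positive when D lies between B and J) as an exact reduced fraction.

Assign K = (0, 0), G = (1, 0), F = (0, 1), R = (1, -3) — the answer is frame-independent, so this choice is without loss of generality.
1. D is the centroid of triangle KFG ⇒ D = (1/3, 1/3)
2. Z is the midpoint of GR ⇒ Z = (1, -3/2)
3. M is the midpoint of ZG ⇒ M = (1, -3/4)
4. B is the midpoint of ZM ⇒ B = (1, -9/8)
line BD meets FG at J = (1/19, 18/19)
D = B + t·(J−B) with t = 19/27, so BD:DJ = 19/27:8/27

BD:DJ = 19/8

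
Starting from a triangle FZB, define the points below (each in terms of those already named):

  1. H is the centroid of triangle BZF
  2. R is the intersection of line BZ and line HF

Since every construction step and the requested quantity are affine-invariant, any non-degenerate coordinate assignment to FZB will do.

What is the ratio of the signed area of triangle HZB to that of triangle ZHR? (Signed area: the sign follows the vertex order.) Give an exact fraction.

Assign F = (0, 0), Z = (1, 0), B = (0, 1) — the answer is frame-independent, so this choice is without loss of generality.
1. H is the centroid of triangle BZF ⇒ H = (1/3, 1/3)
2. R is the intersection of line BZ and line HF ⇒ R = (1/2, 1/2)
2·[HZB] = 1/3, 2·[ZHR] = -1/6
[HZB]:[ZHR] = 1/3:-1/6 = -2

[HZB]:[ZHR] = -2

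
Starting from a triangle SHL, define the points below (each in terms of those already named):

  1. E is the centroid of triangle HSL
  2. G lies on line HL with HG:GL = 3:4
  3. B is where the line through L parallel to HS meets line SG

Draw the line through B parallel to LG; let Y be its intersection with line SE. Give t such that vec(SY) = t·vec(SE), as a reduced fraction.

t = 7/2

Set S = (0, 0), H = (1, 0), L = (0, 1); any affine frame gives the same invariant.
1. E is the centroid of triangle HSL ⇒ E = (1/3, 1/3)
2. G lies on line HL with HG:GL = 3:4 ⇒ G = (4/7, 3/7)
3. B is where the line through L parallel to HS meets line SG ⇒ B = (4/3, 1)
through B parallel to LG: direction (4/7, -4/7); meets SE at Y = (7/6, 7/6)
Y = S + t·(E−S) with t = 7/2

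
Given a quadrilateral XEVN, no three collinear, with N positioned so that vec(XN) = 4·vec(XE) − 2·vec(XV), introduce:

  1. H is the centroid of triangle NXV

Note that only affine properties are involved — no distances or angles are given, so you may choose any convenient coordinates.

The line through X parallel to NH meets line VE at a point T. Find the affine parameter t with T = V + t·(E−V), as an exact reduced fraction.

Assign X = (0, 0), E = (1, 0), V = (0, 1), N = (4, -2) — the answer is frame-independent, so this choice is without loss of generality.
1. H is the centroid of triangle NXV ⇒ H = (4/3, -1/3)
through X parallel to NH: direction (-8/3, 5/3); meets VE at T = (8/3, -5/3)
T = V + t·(E−V) with t = 8/3

t = 8/3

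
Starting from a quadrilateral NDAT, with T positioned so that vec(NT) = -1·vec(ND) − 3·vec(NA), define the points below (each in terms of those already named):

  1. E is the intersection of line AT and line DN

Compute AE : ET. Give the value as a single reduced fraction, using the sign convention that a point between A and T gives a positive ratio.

AE:ET = 1/3

Assign N = (0, 0), D = (1, 0), A = (0, 1), T = (-1, -3) — the answer is frame-independent, so this choice is without loss of generality.
1. E is the intersection of line AT and line DN ⇒ E = (-1/4, 0)
E = A + t·(T−A) with t = 1/4, so AE:ET = t:(1−t) = 1/4:3/4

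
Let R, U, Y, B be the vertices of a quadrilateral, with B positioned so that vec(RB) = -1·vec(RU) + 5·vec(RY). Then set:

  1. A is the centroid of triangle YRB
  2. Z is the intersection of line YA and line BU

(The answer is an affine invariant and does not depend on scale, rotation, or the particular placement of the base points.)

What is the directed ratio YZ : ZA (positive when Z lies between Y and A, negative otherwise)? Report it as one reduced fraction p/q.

Assign R = (0, 0), U = (1, 0), Y = (0, 1), B = (-1, 5) — the answer is frame-independent, so this choice is without loss of generality.
1. A is the centroid of triangle YRB ⇒ A = (-1/3, 2)
2. Z is the intersection of line YA and line BU ⇒ Z = (-3, 10)
Z = Y + t·(A−Y) with t = 9, so YZ:ZA = t:(1−t) = 9:-8

YZ:ZA = -9/8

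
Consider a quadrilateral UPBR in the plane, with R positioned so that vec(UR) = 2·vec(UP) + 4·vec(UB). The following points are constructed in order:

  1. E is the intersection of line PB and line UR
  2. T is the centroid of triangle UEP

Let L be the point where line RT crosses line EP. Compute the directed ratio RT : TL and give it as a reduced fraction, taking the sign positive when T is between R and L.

RT:TL = -16

Choose coordinates U = (0, 0), P = (1, 0), B = (0, 1), R = (2, 4).
1. E is the intersection of line PB and line UR ⇒ E = (1/3, 2/3)
2. T is the centroid of triangle UEP ⇒ T = (4/9, 2/9)
line RT meets EP at L = (13/24, 11/24)
T = R + t·(L−R) with t = 16/15, so RT:TL = 16/15:-1/15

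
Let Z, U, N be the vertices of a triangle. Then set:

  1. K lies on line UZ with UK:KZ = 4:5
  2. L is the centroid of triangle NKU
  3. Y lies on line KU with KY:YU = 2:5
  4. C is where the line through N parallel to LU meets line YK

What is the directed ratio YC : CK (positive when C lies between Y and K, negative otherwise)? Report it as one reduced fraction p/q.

YC:CK = -6/7

Work in coordinates with Z = (0, 0), U = (1, 0), N = (0, 1).
1. K lies on line UZ with UK:KZ = 4:5 ⇒ K = (5/9, 0)
2. L is the centroid of triangle NKU ⇒ L = (14/27, 1/3)
3. Y lies on line KU with KY:YU = 2:5 ⇒ Y = (43/63, 0)
4. C is where the line through N parallel to LU meets line YK ⇒ C = (13/9, 0)
C = Y + t·(K−Y) with t = -6, so YC:CK = t:(1−t) = -6:7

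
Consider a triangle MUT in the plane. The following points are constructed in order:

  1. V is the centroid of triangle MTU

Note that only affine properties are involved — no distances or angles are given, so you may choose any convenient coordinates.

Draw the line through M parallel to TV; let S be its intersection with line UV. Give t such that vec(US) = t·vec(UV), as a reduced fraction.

Work in coordinates with M = (0, 0), U = (1, 0), T = (0, 1).
1. V is the centroid of triangle MTU ⇒ V = (1/3, 1/3)
through M parallel to TV: direction (1/3, -2/3); meets UV at S = (-1/3, 2/3)
S = U + t·(V−U) with t = 2

t = 2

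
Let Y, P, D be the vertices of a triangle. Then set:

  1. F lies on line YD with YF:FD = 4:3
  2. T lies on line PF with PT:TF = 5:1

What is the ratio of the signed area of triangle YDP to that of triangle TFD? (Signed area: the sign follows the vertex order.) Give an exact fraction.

Choose coordinates Y = (0, 0), P = (1, 0), D = (0, 1).
1. F lies on line YD with YF:FD = 4:3 ⇒ F = (0, 4/7)
2. T lies on line PF with PT:TF = 5:1 ⇒ T = (1/6, 10/21)
2·[YDP] = -1, 2·[TFD] = -1/14
[YDP]:[TFD] = -1:-1/14 = 14

[YDP]:[TFD] = 14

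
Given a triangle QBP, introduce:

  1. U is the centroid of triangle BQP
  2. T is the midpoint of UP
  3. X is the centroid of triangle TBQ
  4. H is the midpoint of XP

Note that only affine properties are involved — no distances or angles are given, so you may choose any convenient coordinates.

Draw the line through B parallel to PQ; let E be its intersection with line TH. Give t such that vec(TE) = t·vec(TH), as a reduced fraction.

Work in coordinates with Q = (0, 0), B = (1, 0), P = (0, 1).
1. U is the centroid of triangle BQP ⇒ U = (1/3, 1/3)
2. T is the midpoint of UP ⇒ T = (1/6, 2/3)
3. X is the centroid of triangle TBQ ⇒ X = (7/18, 2/9)
4. H is the midpoint of XP ⇒ H = (7/36, 11/18)
through B parallel to PQ: direction (0, -1); meets TH at E = (1, -1)
E = T + t·(H−T) with t = 30

t = 30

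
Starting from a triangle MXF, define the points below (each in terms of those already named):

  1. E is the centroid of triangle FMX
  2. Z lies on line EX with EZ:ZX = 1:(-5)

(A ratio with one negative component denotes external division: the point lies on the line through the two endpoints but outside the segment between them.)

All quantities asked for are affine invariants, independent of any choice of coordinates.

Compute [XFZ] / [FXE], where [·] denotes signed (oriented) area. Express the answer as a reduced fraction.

Set M = (0, 0), X = (1, 0), F = (0, 1); any affine frame gives the same invariant.
1. E is the centroid of triangle FMX ⇒ E = (1/3, 1/3)
2. Z lies on line EX with EZ:ZX = 1:(-5) ⇒ Z = (1/6, 5/12)
2·[XFZ] = 5/12, 2·[FXE] = -1/3
[XFZ]:[FXE] = 5/12:-1/3 = -5/4

[XFZ]:[FXE] = -5/4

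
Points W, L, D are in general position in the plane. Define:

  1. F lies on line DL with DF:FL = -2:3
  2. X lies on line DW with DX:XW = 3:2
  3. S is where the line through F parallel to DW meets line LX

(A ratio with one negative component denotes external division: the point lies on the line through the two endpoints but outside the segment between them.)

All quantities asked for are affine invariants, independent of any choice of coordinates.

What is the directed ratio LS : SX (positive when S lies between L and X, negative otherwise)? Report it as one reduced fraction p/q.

LS:SX = -3/2

Assign W = (0, 0), L = (1, 0), D = (0, 1) — the answer is frame-independent, so this choice is without loss of generality.
1. F lies on line DL with DF:FL = -2:3 ⇒ F = (-2, 3)
2. X lies on line DW with DX:XW = 3:2 ⇒ X = (0, 2/5)
3. S is where the line through F parallel to DW meets line LX ⇒ S = (-2, 6/5)
S = L + t·(X−L) with t = 3, so LS:SX = t:(1−t) = 3:-2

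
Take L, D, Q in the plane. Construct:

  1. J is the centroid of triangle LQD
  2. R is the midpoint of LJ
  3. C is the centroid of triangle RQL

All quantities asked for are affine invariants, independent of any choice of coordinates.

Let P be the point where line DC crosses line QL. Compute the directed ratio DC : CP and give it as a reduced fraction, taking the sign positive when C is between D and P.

DC:CP = 17

Set L = (0, 0), D = (1, 0), Q = (0, 1); any affine frame gives the same invariant.
1. J is the centroid of triangle LQD ⇒ J = (1/3, 1/3)
2. R is the midpoint of LJ ⇒ R = (1/6, 1/6)
3. C is the centroid of triangle RQL ⇒ C = (1/18, 7/18)
line DC meets QL at P = (0, 7/17)
C = D + t·(P−D) with t = 17/18, so DC:CP = 17/18:1/18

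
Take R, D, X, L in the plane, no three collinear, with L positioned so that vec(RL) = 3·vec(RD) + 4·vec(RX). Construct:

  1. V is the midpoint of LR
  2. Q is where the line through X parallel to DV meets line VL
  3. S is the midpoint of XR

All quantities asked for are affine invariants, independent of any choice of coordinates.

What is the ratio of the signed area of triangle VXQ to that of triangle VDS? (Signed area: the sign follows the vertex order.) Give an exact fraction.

Set R = (0, 0), D = (1, 0), X = (0, 1), L = (3, 4); any affine frame gives the same invariant.
1. V is the midpoint of LR ⇒ V = (3/2, 2)
2. Q is where the line through X parallel to DV meets line VL ⇒ Q = (-3/8, -1/2)
3. S is the midpoint of XR ⇒ S = (0, 1/2)
2·[VXQ] = 15/8, 2·[VDS] = -9/4
[VXQ]:[VDS] = 15/8:-9/4 = -5/6

[VXQ]:[VDS] = -5/6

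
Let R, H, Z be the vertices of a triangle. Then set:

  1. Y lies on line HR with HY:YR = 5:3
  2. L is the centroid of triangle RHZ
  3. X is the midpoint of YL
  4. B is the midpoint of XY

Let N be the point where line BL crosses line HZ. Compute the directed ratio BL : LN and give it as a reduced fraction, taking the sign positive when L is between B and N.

Set R = (0, 0), H = (1, 0), Z = (0, 1); any affine frame gives the same invariant.
1. Y lies on line HR with HY:YR = 5:3 ⇒ Y = (3/8, 0)
2. L is the centroid of triangle RHZ ⇒ L = (1/3, 1/3)
3. X is the midpoint of YL ⇒ X = (17/48, 1/6)
4. B is the midpoint of XY ⇒ B = (35/96, 1/12)
line BL meets HZ at N = (2/7, 5/7)
L = B + t·(N−B) with t = 21/53, so BL:LN = 21/53:32/53

BL:LN = 21/32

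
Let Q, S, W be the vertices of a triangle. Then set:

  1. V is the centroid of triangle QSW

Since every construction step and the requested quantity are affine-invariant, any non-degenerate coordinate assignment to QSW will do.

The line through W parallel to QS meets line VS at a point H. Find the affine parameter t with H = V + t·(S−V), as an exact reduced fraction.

Work in coordinates with Q = (0, 0), S = (1, 0), W = (0, 1).
1. V is the centroid of triangle QSW ⇒ V = (1/3, 1/3)
through W parallel to QS: direction (1, 0); meets VS at H = (-1, 1)
H = V + t·(S−V) with t = -2

t = -2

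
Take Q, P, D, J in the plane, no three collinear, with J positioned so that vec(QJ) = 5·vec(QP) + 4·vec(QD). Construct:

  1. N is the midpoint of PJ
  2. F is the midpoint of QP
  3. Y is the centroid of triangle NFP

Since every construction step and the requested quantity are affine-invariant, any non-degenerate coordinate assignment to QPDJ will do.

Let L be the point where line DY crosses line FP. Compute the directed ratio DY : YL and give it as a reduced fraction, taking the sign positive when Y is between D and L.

Assign Q = (0, 0), P = (1, 0), D = (0, 1), J = (5, 4) — the answer is frame-independent, so this choice is without loss of generality.
1. N is the midpoint of PJ ⇒ N = (3, 2)
2. F is the midpoint of QP ⇒ F = (1/2, 0)
3. Y is the centroid of triangle NFP ⇒ Y = (3/2, 2/3)
line DY meets FP at L = (9/2, 0)
Y = D + t·(L−D) with t = 1/3, so DY:YL = 1/3:2/3

DY:YL = 1/2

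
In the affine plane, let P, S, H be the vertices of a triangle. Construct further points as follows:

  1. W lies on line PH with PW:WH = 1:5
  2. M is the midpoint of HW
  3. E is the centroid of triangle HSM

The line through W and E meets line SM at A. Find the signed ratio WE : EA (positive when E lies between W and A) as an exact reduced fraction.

Work in coordinates with P = (0, 0), S = (1, 0), H = (0, 1).
1. W lies on line PH with PW:WH = 1:5 ⇒ W = (0, 1/6)
2. M is the midpoint of HW ⇒ M = (0, 7/12)
3. E is the centroid of triangle HSM ⇒ E = (1/3, 19/36)
line WE meets SM at A = (1/4, 7/16)
E = W + t·(A−W) with t = 4/3, so WE:EA = 4/3:-1/3

WE:EA = -4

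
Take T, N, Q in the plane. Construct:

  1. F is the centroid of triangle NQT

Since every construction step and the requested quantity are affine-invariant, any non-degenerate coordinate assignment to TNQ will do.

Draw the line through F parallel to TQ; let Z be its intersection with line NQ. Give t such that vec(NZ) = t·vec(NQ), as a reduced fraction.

Choose coordinates T = (0, 0), N = (1, 0), Q = (0, 1).
1. F is the centroid of triangle NQT ⇒ F = (1/3, 1/3)
through F parallel to TQ: direction (0, 1); meets NQ at Z = (1/3, 2/3)
Z = N + t·(Q−N) with t = 2/3

t = 2/3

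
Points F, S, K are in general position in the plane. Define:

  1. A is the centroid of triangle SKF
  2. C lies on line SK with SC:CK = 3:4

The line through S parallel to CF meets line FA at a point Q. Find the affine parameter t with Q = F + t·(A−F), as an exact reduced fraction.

Set F = (0, 0), S = (1, 0), K = (0, 1); any affine frame gives the same invariant.
1. A is the centroid of triangle SKF ⇒ A = (1/3, 1/3)
2. C lies on line SK with SC:CK = 3:4 ⇒ C = (4/7, 3/7)
through S parallel to CF: direction (-4/7, -3/7); meets FA at Q = (-3, -3)
Q = F + t·(A−F) with t = -9

t = -9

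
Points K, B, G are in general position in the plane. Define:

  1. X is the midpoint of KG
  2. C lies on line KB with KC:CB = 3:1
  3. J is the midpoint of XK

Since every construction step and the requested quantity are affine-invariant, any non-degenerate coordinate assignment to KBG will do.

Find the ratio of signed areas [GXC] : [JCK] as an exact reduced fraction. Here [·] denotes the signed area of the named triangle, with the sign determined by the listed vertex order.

Choose coordinates K = (0, 0), B = (1, 0), G = (0, 1).
1. X is the midpoint of KG ⇒ X = (0, 1/2)
2. C lies on line KB with KC:CB = 3:1 ⇒ C = (3/4, 0)
3. J is the midpoint of XK ⇒ J = (0, 1/4)
2·[GXC] = 3/8, 2·[JCK] = -3/16
[GXC]:[JCK] = 3/8:-3/16 = -2

[GXC]:[JCK] = -2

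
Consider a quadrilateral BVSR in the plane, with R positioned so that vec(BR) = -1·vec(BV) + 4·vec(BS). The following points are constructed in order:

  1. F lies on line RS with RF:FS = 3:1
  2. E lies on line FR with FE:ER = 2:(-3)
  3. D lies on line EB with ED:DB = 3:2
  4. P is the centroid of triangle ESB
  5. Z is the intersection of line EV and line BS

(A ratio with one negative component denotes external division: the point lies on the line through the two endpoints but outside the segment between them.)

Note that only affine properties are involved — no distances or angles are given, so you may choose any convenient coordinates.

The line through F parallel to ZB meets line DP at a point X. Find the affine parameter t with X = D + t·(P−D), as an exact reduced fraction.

t = 9

Assign B = (0, 0), V = (1, 0), S = (0, 1), R = (-1, 4) — the answer is frame-independent, so this choice is without loss of generality.
1. F lies on line RS with RF:FS = 3:1 ⇒ F = (-1/4, 7/4)
2. E lies on line FR with FE:ER = 2:(-3) ⇒ E = (5/4, -11/4)
3. D lies on line EB with ED:DB = 3:2 ⇒ D = (1/2, -11/10)
4. P is the centroid of triangle ESB ⇒ P = (5/12, -7/12)
5. Z is the intersection of line EV and line BS ⇒ Z = (0, 11)
through F parallel to ZB: direction (0, -11); meets DP at X = (-1/4, 71/20)
X = D + t·(P−D) with t = 9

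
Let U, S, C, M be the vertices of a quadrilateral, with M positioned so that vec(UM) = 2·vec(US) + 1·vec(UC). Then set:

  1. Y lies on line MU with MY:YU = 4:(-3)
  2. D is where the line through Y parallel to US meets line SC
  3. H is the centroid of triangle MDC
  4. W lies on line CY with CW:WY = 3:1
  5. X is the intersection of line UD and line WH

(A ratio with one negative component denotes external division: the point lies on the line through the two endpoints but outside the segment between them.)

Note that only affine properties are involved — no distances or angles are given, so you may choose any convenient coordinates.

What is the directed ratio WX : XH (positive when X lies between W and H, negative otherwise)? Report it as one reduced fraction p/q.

WX:XH = 129/28

Set U = (0, 0), S = (1, 0), C = (0, 1), M = (2, 1); any affine frame gives the same invariant.
1. Y lies on line MU with MY:YU = 4:(-3) ⇒ Y = (-6, -3)
2. D is where the line through Y parallel to US meets line SC ⇒ D = (4, -3)
3. H is the centroid of triangle MDC ⇒ H = (2, -1/3)
4. W lies on line CY with CW:WY = 3:1 ⇒ W = (-9/2, -2)
5. X is the intersection of line UD and line WH ⇒ X = (132/157, -99/157)
X = W + t·(H−W) with t = 129/157, so WX:XH = t:(1−t) = 129/157:28/157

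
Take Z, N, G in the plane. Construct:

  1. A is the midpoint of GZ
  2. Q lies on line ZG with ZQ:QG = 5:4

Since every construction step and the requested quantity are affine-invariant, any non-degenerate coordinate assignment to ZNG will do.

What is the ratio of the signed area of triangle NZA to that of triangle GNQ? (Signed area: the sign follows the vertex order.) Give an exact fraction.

Work in coordinates with Z = (0, 0), N = (1, 0), G = (0, 1).
1. A is the midpoint of GZ ⇒ A = (0, 1/2)
2. Q lies on line ZG with ZQ:QG = 5:4 ⇒ Q = (0, 5/9)
2·[NZA] = -1/2, 2·[GNQ] = -4/9
[NZA]:[GNQ] = -1/2:-4/9 = 9/8

[NZA]:[GNQ] = 9/8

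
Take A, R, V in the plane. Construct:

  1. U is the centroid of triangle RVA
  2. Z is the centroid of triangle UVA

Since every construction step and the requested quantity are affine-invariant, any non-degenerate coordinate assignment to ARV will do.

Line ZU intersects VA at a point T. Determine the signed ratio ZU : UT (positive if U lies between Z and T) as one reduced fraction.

ZU:UT = -2/3

Assign A = (0, 0), R = (1, 0), V = (0, 1) — the answer is frame-independent, so this choice is without loss of generality.
1. U is the centroid of triangle RVA ⇒ U = (1/3, 1/3)
2. Z is the centroid of triangle UVA ⇒ Z = (1/9, 4/9)
line ZU meets VA at T = (0, 1/2)
U = Z + t·(T−Z) with t = -2, so ZU:UT = -2:3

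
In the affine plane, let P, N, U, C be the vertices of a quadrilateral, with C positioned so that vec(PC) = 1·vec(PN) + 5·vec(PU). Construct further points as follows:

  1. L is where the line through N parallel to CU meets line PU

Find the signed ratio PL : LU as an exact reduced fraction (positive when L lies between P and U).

Choose coordinates P = (0, 0), N = (1, 0), U = (0, 1), C = (1, 5).
1. L is where the line through N parallel to CU meets line PU ⇒ L = (0, -4)
L = P + t·(U−P) with t = -4, so PL:LU = t:(1−t) = -4:5

PL:LU = -4/5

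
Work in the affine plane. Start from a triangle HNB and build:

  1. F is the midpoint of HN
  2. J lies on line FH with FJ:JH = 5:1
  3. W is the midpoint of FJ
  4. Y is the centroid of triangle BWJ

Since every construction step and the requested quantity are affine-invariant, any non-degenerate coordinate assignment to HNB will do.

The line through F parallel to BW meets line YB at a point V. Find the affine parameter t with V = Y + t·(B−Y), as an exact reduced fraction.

Set H = (0, 0), N = (1, 0), B = (0, 1); any affine frame gives the same invariant.
1. F is the midpoint of HN ⇒ F = (1/2, 0)
2. J lies on line FH with FJ:JH = 5:1 ⇒ J = (1/12, 0)
3. W is the midpoint of FJ ⇒ W = (7/24, 0)
4. Y is the centroid of triangle BWJ ⇒ Y = (1/8, 1/3)
through F parallel to BW: direction (7/24, -1); meets YB at V = (-3/8, 3)
V = Y + t·(B−Y) with t = 4

t = 4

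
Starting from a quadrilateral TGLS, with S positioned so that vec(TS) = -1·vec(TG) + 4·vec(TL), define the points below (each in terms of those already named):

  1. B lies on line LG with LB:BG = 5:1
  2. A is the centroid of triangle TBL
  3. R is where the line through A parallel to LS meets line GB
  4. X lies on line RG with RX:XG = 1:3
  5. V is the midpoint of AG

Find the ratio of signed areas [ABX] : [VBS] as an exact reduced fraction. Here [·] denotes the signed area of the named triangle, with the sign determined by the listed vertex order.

[ABX]:[VBS] = 6/25

Choose coordinates T = (0, 0), G = (1, 0), L = (0, 1), S = (-1, 4).
1. B lies on line LG with LB:BG = 5:1 ⇒ B = (5/6, 1/6)
2. A is the centroid of triangle TBL ⇒ A = (5/18, 7/18)
3. R is where the line through A parallel to LS meets line GB ⇒ R = (1/9, 8/9)
4. X lies on line RG with RX:XG = 1:3 ⇒ X = (1/3, 2/3)
5. V is the midpoint of AG ⇒ V = (23/36, 7/36)
2·[ABX] = 1/6, 2·[VBS] = 25/36
[ABX]:[VBS] = 1/6:25/36 = 6/25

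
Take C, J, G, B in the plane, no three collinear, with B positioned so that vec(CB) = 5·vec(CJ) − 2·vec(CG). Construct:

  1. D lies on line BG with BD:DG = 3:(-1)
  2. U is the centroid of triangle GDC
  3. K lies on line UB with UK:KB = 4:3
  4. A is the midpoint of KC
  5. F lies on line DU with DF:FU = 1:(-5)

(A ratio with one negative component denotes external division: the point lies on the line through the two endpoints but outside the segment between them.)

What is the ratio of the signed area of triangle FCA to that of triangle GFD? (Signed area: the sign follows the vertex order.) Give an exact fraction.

[FCA]:[GFD] = 25/2

Assign C = (0, 0), J = (1, 0), G = (0, 1), B = (5, -2) — the answer is frame-independent, so this choice is without loss of generality.
1. D lies on line BG with BD:DG = 3:(-1) ⇒ D = (-5/2, 5/2)
2. U is the centroid of triangle GDC ⇒ U = (-5/6, 7/6)
3. K lies on line UB with UK:KB = 4:3 ⇒ K = (5/2, -9/14)
4. A is the midpoint of KC ⇒ A = (5/4, -9/28)
5. F lies on line DU with DF:FU = 1:(-5) ⇒ F = (-35/12, 17/6)
2·[FCA] = 125/48, 2·[GFD] = 5/24
[FCA]:[GFD] = 125/48:5/24 = 25/2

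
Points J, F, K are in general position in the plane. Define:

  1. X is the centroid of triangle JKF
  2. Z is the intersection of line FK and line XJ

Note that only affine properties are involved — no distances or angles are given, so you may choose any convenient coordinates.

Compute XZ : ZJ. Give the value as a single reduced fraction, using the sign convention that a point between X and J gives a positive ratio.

XZ:ZJ = -1/3

Assign J = (0, 0), F = (1, 0), K = (0, 1) — the answer is frame-independent, so this choice is without loss of generality.
1. X is the centroid of triangle JKF ⇒ X = (1/3, 1/3)
2. Z is the intersection of line FK and line XJ ⇒ Z = (1/2, 1/2)
Z = X + t·(J−X) with t = -1/2, so XZ:ZJ = t:(1−t) = -1/2:3/2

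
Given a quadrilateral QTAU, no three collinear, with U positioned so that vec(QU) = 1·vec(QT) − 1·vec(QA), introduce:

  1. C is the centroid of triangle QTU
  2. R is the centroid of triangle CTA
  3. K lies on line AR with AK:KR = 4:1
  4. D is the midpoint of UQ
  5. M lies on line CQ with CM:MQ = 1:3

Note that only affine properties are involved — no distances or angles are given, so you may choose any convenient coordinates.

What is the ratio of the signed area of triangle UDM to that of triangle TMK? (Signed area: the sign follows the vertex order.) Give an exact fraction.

[UDM]:[TMK] = 45/118

Set Q = (0, 0), T = (1, 0), A = (0, 1), U = (1, -1); any affine frame gives the same invariant.
1. C is the centroid of triangle QTU ⇒ C = (2/3, -1/3)
2. R is the centroid of triangle CTA ⇒ R = (5/9, 2/9)
3. K lies on line AR with AK:KR = 4:1 ⇒ K = (4/9, 17/45)
4. D is the midpoint of UQ ⇒ D = (1/2, -1/2)
5. M lies on line CQ with CM:MQ = 1:3 ⇒ M = (1/2, -1/4)
2·[UDM] = -1/8, 2·[TMK] = -59/180
[UDM]:[TMK] = -1/8:-59/180 = 45/118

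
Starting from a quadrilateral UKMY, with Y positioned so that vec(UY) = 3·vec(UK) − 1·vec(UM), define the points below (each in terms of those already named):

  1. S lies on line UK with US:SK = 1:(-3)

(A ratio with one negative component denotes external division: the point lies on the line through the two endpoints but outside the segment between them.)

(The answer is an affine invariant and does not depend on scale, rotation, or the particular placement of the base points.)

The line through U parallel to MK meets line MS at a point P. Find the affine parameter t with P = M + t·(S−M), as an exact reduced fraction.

t = 2/3

Assign U = (0, 0), K = (1, 0), M = (0, 1), Y = (3, -1) — the answer is frame-independent, so this choice is without loss of generality.
1. S lies on line UK with US:SK = 1:(-3) ⇒ S = (-1/2, 0)
through U parallel to MK: direction (1, -1); meets MS at P = (-1/3, 1/3)
P = M + t·(S−M) with t = 2/3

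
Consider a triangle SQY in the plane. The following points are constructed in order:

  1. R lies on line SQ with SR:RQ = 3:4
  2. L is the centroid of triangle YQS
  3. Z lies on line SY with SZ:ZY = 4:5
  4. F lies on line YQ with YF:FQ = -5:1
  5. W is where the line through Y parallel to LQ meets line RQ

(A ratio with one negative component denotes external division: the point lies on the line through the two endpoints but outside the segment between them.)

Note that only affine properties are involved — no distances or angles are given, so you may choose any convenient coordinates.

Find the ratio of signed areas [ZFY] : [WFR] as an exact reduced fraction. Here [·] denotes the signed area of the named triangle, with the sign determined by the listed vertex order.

Work in coordinates with S = (0, 0), Q = (1, 0), Y = (0, 1).
1. R lies on line SQ with SR:RQ = 3:4 ⇒ R = (3/7, 0)
2. L is the centroid of triangle YQS ⇒ L = (1/3, 1/3)
3. Z lies on line SY with SZ:ZY = 4:5 ⇒ Z = (0, 4/9)
4. F lies on line YQ with YF:FQ = -5:1 ⇒ F = (5/4, -1/4)
5. W is where the line through Y parallel to LQ meets line RQ ⇒ W = (2, 0)
2·[ZFY] = 25/36, 2·[WFR] = -11/28
[ZFY]:[WFR] = 25/36:-11/28 = -175/99

[ZFY]:[WFR] = -175/99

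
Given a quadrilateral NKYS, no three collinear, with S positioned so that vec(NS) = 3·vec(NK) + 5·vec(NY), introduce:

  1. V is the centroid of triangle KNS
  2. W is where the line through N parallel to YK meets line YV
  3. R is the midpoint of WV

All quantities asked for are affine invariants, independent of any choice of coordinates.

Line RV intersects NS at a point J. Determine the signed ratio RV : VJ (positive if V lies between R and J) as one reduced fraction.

Assign N = (0, 0), K = (1, 0), Y = (0, 1), S = (3, 5) — the answer is frame-independent, so this choice is without loss of generality.
1. V is the centroid of triangle KNS ⇒ V = (4/3, 5/3)
2. W is where the line through N parallel to YK meets line YV ⇒ W = (-2/3, 2/3)
3. R is the midpoint of WV ⇒ R = (1/3, 7/6)
line RV meets NS at J = (6/7, 10/7)
V = R + t·(J−R) with t = 21/11, so RV:VJ = 21/11:-10/11

RV:VJ = -21/10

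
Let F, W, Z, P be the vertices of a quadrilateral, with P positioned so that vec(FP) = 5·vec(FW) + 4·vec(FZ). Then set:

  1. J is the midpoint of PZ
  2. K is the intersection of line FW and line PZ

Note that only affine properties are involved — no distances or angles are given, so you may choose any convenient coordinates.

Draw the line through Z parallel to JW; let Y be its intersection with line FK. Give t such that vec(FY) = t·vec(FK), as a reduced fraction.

Choose coordinates F = (0, 0), W = (1, 0), Z = (0, 1), P = (5, 4).
1. J is the midpoint of PZ ⇒ J = (5/2, 5/2)
2. K is the intersection of line FW and line PZ ⇒ K = (-5/3, 0)
through Z parallel to JW: direction (-3/2, -5/2); meets FK at Y = (-3/5, 0)
Y = F + t·(K−F) with t = 9/25

t = 9/25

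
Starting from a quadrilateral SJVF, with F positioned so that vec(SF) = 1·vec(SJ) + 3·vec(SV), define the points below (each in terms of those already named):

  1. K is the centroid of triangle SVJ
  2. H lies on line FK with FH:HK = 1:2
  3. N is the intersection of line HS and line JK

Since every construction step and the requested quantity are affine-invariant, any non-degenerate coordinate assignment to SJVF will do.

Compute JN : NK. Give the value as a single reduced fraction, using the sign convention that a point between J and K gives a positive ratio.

JN:NK = -19/4

Work in coordinates with S = (0, 0), J = (1, 0), V = (0, 1), F = (1, 3).
1. K is the centroid of triangle SVJ ⇒ K = (1/3, 1/3)
2. H lies on line FK with FH:HK = 1:2 ⇒ H = (7/9, 19/9)
3. N is the intersection of line HS and line JK ⇒ N = (7/45, 19/45)
N = J + t·(K−J) with t = 19/15, so JN:NK = t:(1−t) = 19/15:-4/15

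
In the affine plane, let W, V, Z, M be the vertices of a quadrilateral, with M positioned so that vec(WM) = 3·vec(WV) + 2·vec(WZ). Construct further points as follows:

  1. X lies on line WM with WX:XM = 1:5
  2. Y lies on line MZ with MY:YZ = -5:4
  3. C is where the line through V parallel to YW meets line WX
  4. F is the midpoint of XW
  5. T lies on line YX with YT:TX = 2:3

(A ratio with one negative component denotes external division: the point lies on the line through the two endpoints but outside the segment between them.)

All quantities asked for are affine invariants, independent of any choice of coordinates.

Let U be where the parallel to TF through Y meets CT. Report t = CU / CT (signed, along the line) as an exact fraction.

Assign W = (0, 0), V = (1, 0), Z = (0, 1), M = (3, 2) — the answer is frame-independent, so this choice is without loss of generality.
1. X lies on line WM with WX:XM = 1:5 ⇒ X = (1/2, 1/3)
2. Y lies on line MZ with MY:YZ = -5:4 ⇒ Y = (-12, -3)
3. C is where the line through V parallel to YW meets line WX ⇒ C = (-3/5, -2/5)
4. F is the midpoint of XW ⇒ F = (1/4, 1/6)
5. T lies on line YX with YT:TX = 2:3 ⇒ T = (-7, -5/3)
through Y parallel to TF: direction (29/4, 11/6); meets CT at U = (-293/51, -217/153)
U = C + t·(T−C) with t = 41/51

t = 41/51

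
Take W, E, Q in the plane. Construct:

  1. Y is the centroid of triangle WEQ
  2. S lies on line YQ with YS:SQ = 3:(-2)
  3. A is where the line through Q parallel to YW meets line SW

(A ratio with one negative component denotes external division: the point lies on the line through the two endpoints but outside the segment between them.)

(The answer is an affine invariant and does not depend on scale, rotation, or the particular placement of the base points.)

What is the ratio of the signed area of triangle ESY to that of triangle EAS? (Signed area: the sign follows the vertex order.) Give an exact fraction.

Set W = (0, 0), E = (1, 0), Q = (0, 1); any affine frame gives the same invariant.
1. Y is the centroid of triangle WEQ ⇒ Y = (1/3, 1/3)
2. S lies on line YQ with YS:SQ = 3:(-2) ⇒ S = (-2/3, 7/3)
3. A is where the line through Q parallel to YW meets line SW ⇒ A = (-2/9, 7/9)
2·[ESY] = 1, 2·[EAS] = -14/9
[ESY]:[EAS] = 1:-14/9 = -9/14

[ESY]:[EAS] = -9/14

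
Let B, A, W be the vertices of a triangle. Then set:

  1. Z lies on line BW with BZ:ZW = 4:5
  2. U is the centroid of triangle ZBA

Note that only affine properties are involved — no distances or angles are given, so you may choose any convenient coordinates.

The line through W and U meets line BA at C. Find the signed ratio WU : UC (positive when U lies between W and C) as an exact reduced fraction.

WU:UC = 23/4

Set B = (0, 0), A = (1, 0), W = (0, 1); any affine frame gives the same invariant.
1. Z lies on line BW with BZ:ZW = 4:5 ⇒ Z = (0, 4/9)
2. U is the centroid of triangle ZBA ⇒ U = (1/3, 4/27)
line WU meets BA at C = (9/23, 0)
U = W + t·(C−W) with t = 23/27, so WU:UC = 23/27:4/27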